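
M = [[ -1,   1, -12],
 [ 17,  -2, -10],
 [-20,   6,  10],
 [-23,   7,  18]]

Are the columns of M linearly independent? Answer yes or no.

yes

Row reduce M to echelon form.
R2 ← R2 + (17)·R1: [0, 15, -214]
R3 ← R3 − (20)·R1: [0, -14, 250]
R4 ← R4 − (23)·R1: [0, -16, 294]
R3 ← R3 + (14/15)·R2: [0, 0, 754/15]
R4 ← R4 + (16/15)·R2: [0, 0, 986/15]
R4 ← R4 − (17/13)·R3: [0, 0, 0]
3 pivots among 3 columns.
Every column is a pivot column, so the columns are linearly independent.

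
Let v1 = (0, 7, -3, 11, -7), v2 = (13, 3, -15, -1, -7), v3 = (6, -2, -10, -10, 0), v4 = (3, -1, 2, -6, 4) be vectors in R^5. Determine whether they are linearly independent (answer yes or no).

yes

Form the matrix with these vectors as rows and row reduce.
Swap R1 ↔ R2
R3 ← R3 − (6/13)·R1: [0, -44/13, -40/13, -124/13, 42/13]
R4 ← R4 − (3/13)·R1: [0, -22/13, 71/13, -75/13, 73/13]
R3 ← R3 + (44/91)·R2: [0, 0, -412/91, -384/91, -2/13]
R4 ← R4 + (22/91)·R2: [0, 0, 431/91, -283/91, 51/13]
R4 ← R4 + (431/412)·R3: [0, 0, 0, -775/103, 775/206]
4 nonzero rows, so the 4 vectors span a space of dimension 4.
Since 4 = 4, the vectors are linearly independent.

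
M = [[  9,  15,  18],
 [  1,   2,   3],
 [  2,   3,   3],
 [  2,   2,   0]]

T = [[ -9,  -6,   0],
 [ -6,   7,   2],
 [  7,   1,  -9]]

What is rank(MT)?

First compute MT:
[[-45,  69, -132],
 [  0,  11, -23],
 [-15,  12, -21],
 [-30,   2,   4]]
Now row reduce the product.
R3 ← R3 − (1/3)·R1: [0, -11, 23]
R4 ← R4 − (2/3)·R1: [0, -44, 92]
R3 ← R3 + R2: [0, 0, 0]
R4 ← R4 + (4)·R2: [0, 0, 0]
2 nonzero rows, so rank(MT) = 2.

2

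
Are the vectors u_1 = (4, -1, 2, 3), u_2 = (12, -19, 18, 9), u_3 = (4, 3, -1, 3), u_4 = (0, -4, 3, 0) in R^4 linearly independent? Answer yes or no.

Form the matrix with these vectors as rows and row reduce.
R2 ← R2 − (3)·R1: [0, -16, 12, 0]
R3 ← R3 − R1: [0, 4, -3, 0]
R3 ← R3 + (1/4)·R2: [0, 0, 0, 0]
R4 ← R4 − (1/4)·R2: [0, 0, 0, 0]
2 nonzero rows, so the 4 vectors span a space of dimension 2.
Since 2 < 4, the vectors are linearly dependent.

no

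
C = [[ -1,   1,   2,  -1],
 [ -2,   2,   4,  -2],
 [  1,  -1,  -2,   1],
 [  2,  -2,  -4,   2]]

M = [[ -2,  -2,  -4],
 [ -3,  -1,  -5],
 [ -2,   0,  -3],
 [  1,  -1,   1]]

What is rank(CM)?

First compute CM:
[[ -6,   2,  -8],
 [-12,   4, -16],
 [  6,  -2,   8],
 [ 12,  -4,  16]]
Now row reduce the product.
R2 ← R2 − (2)·R1: [0, 0, 0]
R3 ← R3 + R1: [0, 0, 0]
R4 ← R4 + (2)·R1: [0, 0, 0]
1 nonzero row, so rank(CM) = 1.

1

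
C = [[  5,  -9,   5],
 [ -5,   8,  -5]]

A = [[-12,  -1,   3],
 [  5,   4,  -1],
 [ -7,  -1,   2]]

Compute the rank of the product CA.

First compute CA:
[[-140, -46,  34],
 [135,  42, -33]]
Now row reduce the product.
R2 ← R2 + (27/28)·R1: [0, -33/14, -3/14]
2 nonzero rows, so rank(CA) = 2.

2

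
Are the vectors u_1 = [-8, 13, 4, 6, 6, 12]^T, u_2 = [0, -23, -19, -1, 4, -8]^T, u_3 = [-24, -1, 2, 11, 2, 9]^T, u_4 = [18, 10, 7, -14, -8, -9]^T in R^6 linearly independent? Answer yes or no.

yes

Form the matrix with these vectors as rows and row reduce.
R3 ← R3 − (3)·R1: [0, -40, -10, -7, -16, -27]
R4 ← R4 + (9/4)·R1: [0, 157/4, 16, -1/2, 11/2, 18]
R3 ← R3 − (40/23)·R2: [0, 0, 530/23, -121/23, -528/23, -301/23]
R4 ← R4 + (157/92)·R2: [0, 0, -1511/92, -203/92, 567/46, 100/23]
R4 ← R4 + (1511/2120)·R3: [0, 0, 0, -12627/2120, -2139/530, -10557/2120]
4 nonzero rows, so the 4 vectors span a space of dimension 4.
Since 4 = 4, the vectors are linearly independent.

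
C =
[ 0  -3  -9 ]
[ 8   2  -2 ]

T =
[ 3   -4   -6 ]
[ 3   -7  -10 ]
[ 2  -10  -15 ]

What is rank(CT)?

First compute CT:
[[-27, 111, 165],
 [ 26, -26, -38]]
Now row reduce the product.
R2 ← R2 + (26/27)·R1: [0, 728/9, 1088/9]
2 nonzero rows, so rank(CT) = 2.

2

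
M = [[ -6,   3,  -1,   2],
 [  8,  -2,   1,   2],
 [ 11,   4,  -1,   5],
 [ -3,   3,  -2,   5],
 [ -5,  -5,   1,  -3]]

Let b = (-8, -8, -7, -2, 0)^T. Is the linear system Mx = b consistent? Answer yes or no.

no

Row reduce the augmented matrix [M | b].
R2 ← R2 + (4/3)·R1: [0, 2, -1/3, 14/3, -56/3]
R3 ← R3 + (11/6)·R1: [0, 19/2, -17/6, 26/3, -65/3]
R4 ← R4 − (1/2)·R1: [0, 3/2, -3/2, 4, 2]
R5 ← R5 − (5/6)·R1: [0, -15/2, 11/6, -14/3, 20/3]
R3 ← R3 − (19/4)·R2: [0, 0, -5/4, -27/2, 67]
R4 ← R4 − (3/4)·R2: [0, 0, -5/4, 1/2, 16]
R5 ← R5 + (15/4)·R2: [0, 0, 7/12, 77/6, -190/3]
R4 ← R4 − R3: [0, 0, 0, 14, -51]
R5 ← R5 + (7/15)·R3: [0, 0, 0, 98/15, -481/15]
R5 ← R5 − (7/15)·R4: [0, 0, 0, 0, -124/15]
The echelon form has 5 nonzero rows; the last pivot sits in the augmented column, so rank(M) = 4 but rank([M|b]) = 5.
Since the ranks differ, the system is inconsistent.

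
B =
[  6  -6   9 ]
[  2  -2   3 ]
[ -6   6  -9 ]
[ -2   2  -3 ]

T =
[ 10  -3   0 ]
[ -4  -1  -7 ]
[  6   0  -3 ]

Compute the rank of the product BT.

1

First compute BT:
[[138, -12,  15],
 [ 46,  -4,   5],
 [-138,  12, -15],
 [-46,   4,  -5]]
Now row reduce the product.
R2 ← R2 − (1/3)·R1: [0, 0, 0]
R3 ← R3 + R1: [0, 0, 0]
R4 ← R4 + (1/3)·R1: [0, 0, 0]
1 nonzero row, so rank(BT) = 1.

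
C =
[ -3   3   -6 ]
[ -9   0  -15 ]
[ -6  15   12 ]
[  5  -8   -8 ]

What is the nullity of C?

Row reduce to echelon form.
R2 ← R2 − (3)·R1: [0, -9, 3]
R3 ← R3 − (2)·R1: [0, 9, 24]
R4 ← R4 + (5/3)·R1: [0, -3, -18]
R3 ← R3 + R2: [0, 0, 27]
R4 ← R4 − (1/3)·R2: [0, 0, -19]
R4 ← R4 + (19/27)·R3: [0, 0, 0]
3 nonzero rows, so rank(C) = 3.
C has 3 columns; by rank–nullity, nullity = 3 − 3 = 0.

0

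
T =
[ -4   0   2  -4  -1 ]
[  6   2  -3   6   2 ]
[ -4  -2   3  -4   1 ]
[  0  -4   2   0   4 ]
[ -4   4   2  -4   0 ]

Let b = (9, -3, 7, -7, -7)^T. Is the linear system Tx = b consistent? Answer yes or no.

no

Row reduce the augmented matrix [T | b].
R2 ← R2 + (3/2)·R1: [0, 2, 0, 0, 1/2, 21/2]
R3 ← R3 − R1: [0, -2, 1, 0, 2, -2]
R5 ← R5 − R1: [0, 4, 0, 0, 1, -16]
R3 ← R3 + R2: [0, 0, 1, 0, 5/2, 17/2]
R4 ← R4 + (2)·R2: [0, 0, 2, 0, 5, 14]
R5 ← R5 − (2)·R2: [0, 0, 0, 0, 0, -37]
R4 ← R4 − (2)·R3: [0, 0, 0, 0, 0, -3]
R5 ← R5 − (37/3)·R4: [0, 0, 0, 0, 0, 0]
The echelon form has 4 nonzero rows; the last pivot sits in the augmented column, so rank(T) = 3 but rank([T|b]) = 4.
Since the ranks differ, the system is inconsistent.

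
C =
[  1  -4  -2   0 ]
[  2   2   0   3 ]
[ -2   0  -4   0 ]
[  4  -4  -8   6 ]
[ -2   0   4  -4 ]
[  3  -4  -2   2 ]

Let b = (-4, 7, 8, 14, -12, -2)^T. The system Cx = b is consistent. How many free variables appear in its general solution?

Row reduce the augmented matrix [C | b].
R2 ← R2 − (2)·R1: [0, 10, 4, 3, 15]
R3 ← R3 + (2)·R1: [0, -8, -8, 0, 0]
R4 ← R4 − (4)·R1: [0, 12, 0, 6, 30]
R5 ← R5 + (2)·R1: [0, -8, 0, -4, -20]
R6 ← R6 − (3)·R1: [0, 8, 4, 2, 10]
R3 ← R3 + (4/5)·R2: [0, 0, -24/5, 12/5, 12]
R4 ← R4 − (6/5)·R2: [0, 0, -24/5, 12/5, 12]
R5 ← R5 + (4/5)·R2: [0, 0, 16/5, -8/5, -8]
R6 ← R6 − (4/5)·R2: [0, 0, 4/5, -2/5, -2]
R4 ← R4 − R3: [0, 0, 0, 0, 0]
R5 ← R5 + (2/3)·R3: [0, 0, 0, 0, 0]
R6 ← R6 + (1/6)·R3: [0, 0, 0, 0, 0]
The echelon form has 3 nonzero rows, and every pivot lies in the first 4 columns, so rank(C) = rank([C|b]) = 3.
The system is consistent.
Free variables = (unknowns) − (rank) = 4 − 3 = 1.

1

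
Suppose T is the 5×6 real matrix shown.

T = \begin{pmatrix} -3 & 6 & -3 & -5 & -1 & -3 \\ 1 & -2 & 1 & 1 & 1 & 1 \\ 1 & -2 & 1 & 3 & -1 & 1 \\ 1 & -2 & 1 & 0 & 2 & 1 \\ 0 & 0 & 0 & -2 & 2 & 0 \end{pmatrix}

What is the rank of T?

Row reduce to echelon form.
R2 ← R2 + (1/3)·R1: [0, 0, 0, -2/3, 2/3, 0]
R3 ← R3 + (1/3)·R1: [0, 0, 0, 4/3, -4/3, 0]
R4 ← R4 + (1/3)·R1: [0, 0, 0, -5/3, 5/3, 0]
R3 ← R3 + (2)·R2: [0, 0, 0, 0, 0, 0]
R4 ← R4 − (5/2)·R2: [0, 0, 0, 0, 0, 0]
R5 ← R5 − (3)·R2: [0, 0, 0, 0, 0, 0]
Echelon form has 2 nonzero rows, so rank(T) = 2.

2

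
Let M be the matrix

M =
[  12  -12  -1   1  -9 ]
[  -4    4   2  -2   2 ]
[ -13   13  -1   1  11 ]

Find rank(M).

2

Row reduce to echelon form.
R2 ← R2 + (1/3)·R1: [0, 0, 5/3, -5/3, -1]
R3 ← R3 + (13/12)·R1: [0, 0, -25/12, 25/12, 5/4]
R3 ← R3 + (5/4)·R2: [0, 0, 0, 0, 0]
Echelon form has 2 nonzero rows, so rank(M) = 2.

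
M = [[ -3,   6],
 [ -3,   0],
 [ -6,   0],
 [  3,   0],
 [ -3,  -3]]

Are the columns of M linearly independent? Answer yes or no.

yes

Row reduce M to echelon form.
R2 ← R2 − R1: [0, -6]
R3 ← R3 − (2)·R1: [0, -12]
R4 ← R4 + R1: [0, 6]
R5 ← R5 − R1: [0, -9]
R3 ← R3 − (2)·R2: [0, 0]
R4 ← R4 + R2: [0, 0]
R5 ← R5 − (3/2)·R2: [0, 0]
2 pivots among 2 columns.
Every column is a pivot column, so the columns are linearly independent.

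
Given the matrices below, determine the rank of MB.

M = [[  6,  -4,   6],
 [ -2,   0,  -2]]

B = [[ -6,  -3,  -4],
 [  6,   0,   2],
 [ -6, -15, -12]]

First compute MB:
[[-96, -108, -104],
 [ 24,  36,  32]]
Now row reduce the product.
R2 ← R2 + (1/4)·R1: [0, 9, 6]
2 nonzero rows, so rank(MB) = 2.

2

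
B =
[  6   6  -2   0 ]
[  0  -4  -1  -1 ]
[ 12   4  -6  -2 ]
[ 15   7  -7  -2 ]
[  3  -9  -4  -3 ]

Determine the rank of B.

2

Row reduce to echelon form.
R3 ← R3 − (2)·R1: [0, -8, -2, -2]
R4 ← R4 − (5/2)·R1: [0, -8, -2, -2]
R5 ← R5 − (1/2)·R1: [0, -12, -3, -3]
R3 ← R3 − (2)·R2: [0, 0, 0, 0]
R4 ← R4 − (2)·R2: [0, 0, 0, 0]
R5 ← R5 − (3)·R2: [0, 0, 0, 0]
Echelon form has 2 nonzero rows, so rank(B) = 2.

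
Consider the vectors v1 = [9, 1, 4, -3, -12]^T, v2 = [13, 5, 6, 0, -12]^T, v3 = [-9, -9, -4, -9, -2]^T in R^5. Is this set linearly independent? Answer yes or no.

Form the matrix with these vectors as rows and row reduce.
R2 ← R2 − (13/9)·R1: [0, 32/9, 2/9, 13/3, 16/3]
R3 ← R3 + R1: [0, -8, 0, -12, -14]
R3 ← R3 + (9/4)·R2: [0, 0, 1/2, -9/4, -2]
3 nonzero rows, so the 3 vectors span a space of dimension 3.
Since 3 = 3, the vectors are linearly independent.

yes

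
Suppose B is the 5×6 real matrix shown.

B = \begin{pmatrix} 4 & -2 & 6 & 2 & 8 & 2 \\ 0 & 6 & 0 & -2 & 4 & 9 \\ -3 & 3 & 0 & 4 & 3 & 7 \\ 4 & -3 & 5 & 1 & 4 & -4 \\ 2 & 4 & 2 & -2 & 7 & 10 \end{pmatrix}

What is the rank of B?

Row reduce to echelon form.
R3 ← R3 + (3/4)·R1: [0, 3/2, 9/2, 11/2, 9, 17/2]
R4 ← R4 − R1: [0, -1, -1, -1, -4, -6]
R5 ← R5 − (1/2)·R1: [0, 5, -1, -3, 3, 9]
R3 ← R3 − (1/4)·R2: [0, 0, 9/2, 6, 8, 25/4]
R4 ← R4 + (1/6)·R2: [0, 0, -1, -4/3, -10/3, -9/2]
R5 ← R5 − (5/6)·R2: [0, 0, -1, -4/3, -1/3, 3/2]
R4 ← R4 + (2/9)·R3: [0, 0, 0, 0, -14/9, -28/9]
R5 ← R5 + (2/9)·R3: [0, 0, 0, 0, 13/9, 26/9]
R5 ← R5 + (13/14)·R4: [0, 0, 0, 0, 0, 0]
Echelon form has 4 nonzero rows, so rank(B) = 4.

4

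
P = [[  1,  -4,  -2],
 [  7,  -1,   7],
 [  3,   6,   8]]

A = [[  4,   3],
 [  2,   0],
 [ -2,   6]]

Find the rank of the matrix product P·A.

First compute PA:
[[  0,  -9],
 [ 12,  63],
 [  8,  57]]
Now row reduce the product.
Swap R1 ↔ R2
R3 ← R3 − (2/3)·R1: [0, 15]
R3 ← R3 + (5/3)·R2: [0, 0]
2 nonzero rows, so rank(PA) = 2.

2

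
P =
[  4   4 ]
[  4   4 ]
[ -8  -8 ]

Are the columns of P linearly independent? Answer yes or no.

no

Row reduce P to echelon form.
R2 ← R2 − R1: [0, 0]
R3 ← R3 + (2)·R1: [0, 0]
1 pivot among 2 columns.
Only 1 < 2 pivot columns, so the columns are linearly dependent.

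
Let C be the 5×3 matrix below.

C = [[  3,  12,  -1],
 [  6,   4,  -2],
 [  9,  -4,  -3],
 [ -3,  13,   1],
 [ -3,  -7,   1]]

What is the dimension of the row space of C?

2

Row reduce to echelon form.
R2 ← R2 − (2)·R1: [0, -20, 0]
R3 ← R3 − (3)·R1: [0, -40, 0]
R4 ← R4 + R1: [0, 25, 0]
R5 ← R5 + R1: [0, 5, 0]
R3 ← R3 − (2)·R2: [0, 0, 0]
R4 ← R4 + (5/4)·R2: [0, 0, 0]
R5 ← R5 + (1/4)·R2: [0, 0, 0]
Echelon form has 2 nonzero rows, so rank(C) = 2.
The row space has dimension equal to the rank: 2.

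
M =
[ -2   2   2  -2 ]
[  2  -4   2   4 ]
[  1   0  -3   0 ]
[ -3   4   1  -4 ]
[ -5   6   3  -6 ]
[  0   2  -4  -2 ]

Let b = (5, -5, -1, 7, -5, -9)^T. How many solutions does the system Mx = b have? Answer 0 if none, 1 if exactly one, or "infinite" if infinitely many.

Row reduce the augmented matrix [M | b].
R2 ← R2 + R1: [0, -2, 4, 2, 0]
R3 ← R3 + (1/2)·R1: [0, 1, -2, -1, 3/2]
R4 ← R4 − (3/2)·R1: [0, 1, -2, -1, -1/2]
R5 ← R5 − (5/2)·R1: [0, 1, -2, -1, -35/2]
R3 ← R3 + (1/2)·R2: [0, 0, 0, 0, 3/2]
R4 ← R4 + (1/2)·R2: [0, 0, 0, 0, -1/2]
R5 ← R5 + (1/2)·R2: [0, 0, 0, 0, -35/2]
R6 ← R6 + R2: [0, 0, 0, 0, -9]
R4 ← R4 + (1/3)·R3: [0, 0, 0, 0, 0]
R5 ← R5 + (35/3)·R3: [0, 0, 0, 0, 0]
R6 ← R6 + (6)·R3: [0, 0, 0, 0, 0]
The echelon form has 3 nonzero rows; the last pivot sits in the augmented column, so rank(M) = 2 but rank([M|b]) = 3.
Since the ranks differ, the system is inconsistent.
It has no solutions.

0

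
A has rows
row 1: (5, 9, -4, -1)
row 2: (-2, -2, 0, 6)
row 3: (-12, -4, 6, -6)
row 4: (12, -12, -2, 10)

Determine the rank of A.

Row reduce to echelon form.
R2 ← R2 + (2/5)·R1: [0, 8/5, -8/5, 28/5]
R3 ← R3 + (12/5)·R1: [0, 88/5, -18/5, -42/5]
R4 ← R4 − (12/5)·R1: [0, -168/5, 38/5, 62/5]
R3 ← R3 − (11)·R2: [0, 0, 14, -70]
R4 ← R4 + (21)·R2: [0, 0, -26, 130]
R4 ← R4 + (13/7)·R3: [0, 0, 0, 0]
Echelon form has 3 nonzero rows, so rank(A) = 3.

3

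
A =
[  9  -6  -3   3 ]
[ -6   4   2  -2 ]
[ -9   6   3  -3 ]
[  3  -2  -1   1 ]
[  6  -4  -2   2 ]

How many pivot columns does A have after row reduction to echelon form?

1

Row reduce to echelon form.
R2 ← R2 + (2/3)·R1: [0, 0, 0, 0]
R3 ← R3 + R1: [0, 0, 0, 0]
R4 ← R4 − (1/3)·R1: [0, 0, 0, 0]
R5 ← R5 − (2/3)·R1: [0, 0, 0, 0]
Echelon form has 1 nonzero row, so rank(A) = 1.
Each nonzero row contributes one pivot column: 1 pivot columns.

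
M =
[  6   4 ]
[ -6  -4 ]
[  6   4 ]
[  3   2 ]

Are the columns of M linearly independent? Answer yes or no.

no

Row reduce M to echelon form.
R2 ← R2 + R1: [0, 0]
R3 ← R3 − R1: [0, 0]
R4 ← R4 − (1/2)·R1: [0, 0]
1 pivot among 2 columns.
Only 1 < 2 pivot columns, so the columns are linearly dependent.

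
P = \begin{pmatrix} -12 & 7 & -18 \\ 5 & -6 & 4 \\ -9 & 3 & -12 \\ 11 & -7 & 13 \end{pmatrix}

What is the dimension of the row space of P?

Row reduce to echelon form.
R2 ← R2 + (5/12)·R1: [0, -37/12, -7/2]
R3 ← R3 − (3/4)·R1: [0, -9/4, 3/2]
R4 ← R4 + (11/12)·R1: [0, -7/12, -7/2]
R3 ← R3 − (27/37)·R2: [0, 0, 150/37]
R4 ← R4 − (7/37)·R2: [0, 0, -105/37]
R4 ← R4 + (7/10)·R3: [0, 0, 0]
Echelon form has 3 nonzero rows, so rank(P) = 3.
The row space has dimension equal to the rank: 3.

3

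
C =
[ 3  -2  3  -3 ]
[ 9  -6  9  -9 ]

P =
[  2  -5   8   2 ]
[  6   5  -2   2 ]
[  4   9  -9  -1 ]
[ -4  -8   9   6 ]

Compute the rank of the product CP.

1

First compute CP:
[[ 18,  26, -26, -19],
 [ 54,  78, -78, -57]]
Now row reduce the product.
R2 ← R2 − (3)·R1: [0, 0, 0, 0]
1 nonzero row, so rank(CP) = 1.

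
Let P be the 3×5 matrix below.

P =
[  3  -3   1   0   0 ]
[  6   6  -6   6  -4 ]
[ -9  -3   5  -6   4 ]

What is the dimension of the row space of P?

2

Row reduce to echelon form.
R2 ← R2 − (2)·R1: [0, 12, -8, 6, -4]
R3 ← R3 + (3)·R1: [0, -12, 8, -6, 4]
R3 ← R3 + R2: [0, 0, 0, 0, 0]
Echelon form has 2 nonzero rows, so rank(P) = 2.
The row space has dimension equal to the rank: 2.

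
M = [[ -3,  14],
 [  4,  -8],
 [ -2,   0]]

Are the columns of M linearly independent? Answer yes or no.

yes

Row reduce M to echelon form.
R2 ← R2 + (4/3)·R1: [0, 32/3]
R3 ← R3 − (2/3)·R1: [0, -28/3]
R3 ← R3 + (7/8)·R2: [0, 0]
2 pivots among 2 columns.
Every column is a pivot column, so the columns are linearly independent.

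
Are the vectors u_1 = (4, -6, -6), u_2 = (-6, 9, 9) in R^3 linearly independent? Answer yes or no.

no

Form the matrix with these vectors as rows and row reduce.
R2 ← R2 + (3/2)·R1: [0, 0, 0]
1 nonzero row, so the 2 vectors span a space of dimension 1.
Since 1 < 2, the vectors are linearly dependent.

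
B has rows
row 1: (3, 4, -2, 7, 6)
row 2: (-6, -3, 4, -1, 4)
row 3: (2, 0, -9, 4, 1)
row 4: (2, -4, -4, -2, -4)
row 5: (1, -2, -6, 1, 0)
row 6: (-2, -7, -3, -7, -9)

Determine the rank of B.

Row reduce to echelon form.
R2 ← R2 + (2)·R1: [0, 5, 0, 13, 16]
R3 ← R3 − (2/3)·R1: [0, -8/3, -23/3, -2/3, -3]
R4 ← R4 − (2/3)·R1: [0, -20/3, -8/3, -20/3, -8]
R5 ← R5 − (1/3)·R1: [0, -10/3, -16/3, -4/3, -2]
R6 ← R6 + (2/3)·R1: [0, -13/3, -13/3, -7/3, -5]
R3 ← R3 + (8/15)·R2: [0, 0, -23/3, 94/15, 83/15]
R4 ← R4 + (4/3)·R2: [0, 0, -8/3, 32/3, 40/3]
R5 ← R5 + (2/3)·R2: [0, 0, -16/3, 22/3, 26/3]
R6 ← R6 + (13/15)·R2: [0, 0, -13/3, 134/15, 133/15]
R4 ← R4 − (8/23)·R3: [0, 0, 0, 976/115, 1312/115]
R5 ← R5 − (16/23)·R3: [0, 0, 0, 342/115, 554/115]
R6 ← R6 − (13/23)·R3: [0, 0, 0, 124/23, 132/23]
R5 ← R5 − (171/488)·R4: [0, 0, 0, 0, 50/61]
R6 ← R6 − (155/244)·R4: [0, 0, 0, 0, -92/61]
R6 ← R6 + (46/25)·R5: [0, 0, 0, 0, 0]
Echelon form has 5 nonzero rows, so rank(B) = 5.

5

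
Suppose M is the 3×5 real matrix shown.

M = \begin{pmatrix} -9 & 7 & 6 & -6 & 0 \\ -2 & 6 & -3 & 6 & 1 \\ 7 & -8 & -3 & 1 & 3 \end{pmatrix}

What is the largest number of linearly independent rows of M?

Row reduce to echelon form.
R2 ← R2 − (2/9)·R1: [0, 40/9, -13/3, 22/3, 1]
R3 ← R3 + (7/9)·R1: [0, -23/9, 5/3, -11/3, 3]
R3 ← R3 + (23/40)·R2: [0, 0, -33/40, 11/20, 143/40]
Echelon form has 3 nonzero rows, so rank(M) = 3.
The rank gives the maximum number of linearly independent rows: 3.

3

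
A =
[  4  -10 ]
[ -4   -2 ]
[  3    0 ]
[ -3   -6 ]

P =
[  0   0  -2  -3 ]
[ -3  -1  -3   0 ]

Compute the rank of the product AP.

2

First compute AP:
[[ 30,  10,  22, -12],
 [  6,   2,  14,  12],
 [  0,   0,  -6,  -9],
 [ 18,   6,  24,   9]]
Now row reduce the product.
R2 ← R2 − (1/5)·R1: [0, 0, 48/5, 72/5]
R4 ← R4 − (3/5)·R1: [0, 0, 54/5, 81/5]
R3 ← R3 + (5/8)·R2: [0, 0, 0, 0]
R4 ← R4 − (9/8)·R2: [0, 0, 0, 0]
2 nonzero rows, so rank(AP) = 2.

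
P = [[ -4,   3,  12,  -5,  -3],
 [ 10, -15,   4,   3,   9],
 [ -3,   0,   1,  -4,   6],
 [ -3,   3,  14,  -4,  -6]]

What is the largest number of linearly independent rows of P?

Row reduce to echelon form.
R2 ← R2 + (5/2)·R1: [0, -15/2, 34, -19/2, 3/2]
R3 ← R3 − (3/4)·R1: [0, -9/4, -8, -1/4, 33/4]
R4 ← R4 − (3/4)·R1: [0, 3/4, 5, -1/4, -15/4]
R3 ← R3 − (3/10)·R2: [0, 0, -91/5, 13/5, 39/5]
R4 ← R4 + (1/10)·R2: [0, 0, 42/5, -6/5, -18/5]
R4 ← R4 + (6/13)·R3: [0, 0, 0, 0, 0]
Echelon form has 3 nonzero rows, so rank(P) = 3.
The rank gives the maximum number of linearly independent rows: 3.

3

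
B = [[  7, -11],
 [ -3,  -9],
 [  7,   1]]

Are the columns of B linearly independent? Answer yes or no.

Row reduce B to echelon form.
R2 ← R2 + (3/7)·R1: [0, -96/7]
R3 ← R3 − R1: [0, 12]
R3 ← R3 + (7/8)·R2: [0, 0]
2 pivots among 2 columns.
Every column is a pivot column, so the columns are linearly independent.

yes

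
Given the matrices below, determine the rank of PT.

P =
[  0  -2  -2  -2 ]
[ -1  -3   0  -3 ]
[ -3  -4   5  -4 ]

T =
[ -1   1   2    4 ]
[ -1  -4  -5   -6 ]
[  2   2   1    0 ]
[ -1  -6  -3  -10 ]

First compute PT:
[[  0,  16,  14,  32],
 [  7,  29,  22,  44],
 [ 21,  47,  31,  52]]
Now row reduce the product.
Swap R1 ↔ R2
R3 ← R3 − (3)·R1: [0, -40, -35, -80]
R3 ← R3 + (5/2)·R2: [0, 0, 0, 0]
2 nonzero rows, so rank(PT) = 2.

2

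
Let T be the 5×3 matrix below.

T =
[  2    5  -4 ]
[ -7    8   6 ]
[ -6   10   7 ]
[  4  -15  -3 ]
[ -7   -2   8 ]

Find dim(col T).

3

Row reduce to echelon form.
R2 ← R2 + (7/2)·R1: [0, 51/2, -8]
R3 ← R3 + (3)·R1: [0, 25, -5]
R4 ← R4 − (2)·R1: [0, -25, 5]
R5 ← R5 + (7/2)·R1: [0, 31/2, -6]
R3 ← R3 − (50/51)·R2: [0, 0, 145/51]
R4 ← R4 + (50/51)·R2: [0, 0, -145/51]
R5 ← R5 − (31/51)·R2: [0, 0, -58/51]
R4 ← R4 + R3: [0, 0, 0]
R5 ← R5 + (2/5)·R3: [0, 0, 0]
Echelon form has 3 nonzero rows, so rank(T) = 3.
The column space has dimension equal to the rank: 3.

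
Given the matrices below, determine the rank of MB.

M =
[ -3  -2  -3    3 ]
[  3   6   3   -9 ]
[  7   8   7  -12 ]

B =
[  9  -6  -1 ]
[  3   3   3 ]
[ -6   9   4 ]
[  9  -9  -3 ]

First compute MB:
[[ 12, -42, -24],
 [-54, 108,  54],
 [-63, 153,  81]]
Now row reduce the product.
R2 ← R2 + (9/2)·R1: [0, -81, -54]
R3 ← R3 + (21/4)·R1: [0, -135/2, -45]
R3 ← R3 − (5/6)·R2: [0, 0, 0]
2 nonzero rows, so rank(MB) = 2.

2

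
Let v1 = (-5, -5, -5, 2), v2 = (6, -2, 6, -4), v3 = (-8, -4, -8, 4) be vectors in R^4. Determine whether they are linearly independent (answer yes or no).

Form the matrix with these vectors as rows and row reduce.
R2 ← R2 + (6/5)·R1: [0, -8, 0, -8/5]
R3 ← R3 − (8/5)·R1: [0, 4, 0, 4/5]
R3 ← R3 + (1/2)·R2: [0, 0, 0, 0]
2 nonzero rows, so the 3 vectors span a space of dimension 2.
Since 2 < 3, the vectors are linearly dependent.

no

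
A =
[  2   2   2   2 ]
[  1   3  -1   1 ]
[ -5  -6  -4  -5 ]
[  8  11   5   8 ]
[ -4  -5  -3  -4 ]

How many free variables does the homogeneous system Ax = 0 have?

2

Row reduce to echelon form.
R2 ← R2 − (1/2)·R1: [0, 2, -2, 0]
R3 ← R3 + (5/2)·R1: [0, -1, 1, 0]
R4 ← R4 − (4)·R1: [0, 3, -3, 0]
R5 ← R5 + (2)·R1: [0, -1, 1, 0]
R3 ← R3 + (1/2)·R2: [0, 0, 0, 0]
R4 ← R4 − (3/2)·R2: [0, 0, 0, 0]
R5 ← R5 + (1/2)·R2: [0, 0, 0, 0]
2 nonzero rows, so rank(A) = 2.
A has 4 columns; by rank–nullity, nullity = 4 − 2 = 2.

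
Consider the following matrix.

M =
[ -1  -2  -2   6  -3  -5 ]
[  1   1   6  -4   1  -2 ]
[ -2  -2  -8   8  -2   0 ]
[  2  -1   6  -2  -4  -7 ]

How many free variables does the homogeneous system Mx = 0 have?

3

Row reduce to echelon form.
R2 ← R2 + R1: [0, -1, 4, 2, -2, -7]
R3 ← R3 − (2)·R1: [0, 2, -4, -4, 4, 10]
R4 ← R4 + (2)·R1: [0, -5, 2, 10, -10, -17]
R3 ← R3 + (2)·R2: [0, 0, 4, 0, 0, -4]
R4 ← R4 − (5)·R2: [0, 0, -18, 0, 0, 18]
R4 ← R4 + (9/2)·R3: [0, 0, 0, 0, 0, 0]
3 nonzero rows, so rank(M) = 3.
M has 6 columns; by rank–nullity, nullity = 6 − 3 = 3.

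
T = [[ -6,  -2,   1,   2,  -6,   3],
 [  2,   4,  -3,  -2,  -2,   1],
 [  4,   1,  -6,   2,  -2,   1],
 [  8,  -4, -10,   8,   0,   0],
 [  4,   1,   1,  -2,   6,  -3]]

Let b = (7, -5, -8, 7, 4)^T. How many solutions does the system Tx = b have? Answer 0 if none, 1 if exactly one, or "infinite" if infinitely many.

Row reduce the augmented matrix [T | b].
R2 ← R2 + (1/3)·R1: [0, 10/3, -8/3, -4/3, -4, 2, -8/3]
R3 ← R3 + (2/3)·R1: [0, -1/3, -16/3, 10/3, -6, 3, -10/3]
R4 ← R4 + (4/3)·R1: [0, -20/3, -26/3, 32/3, -8, 4, 49/3]
R5 ← R5 + (2/3)·R1: [0, -1/3, 5/3, -2/3, 2, -1, 26/3]
R3 ← R3 + (1/10)·R2: [0, 0, -28/5, 16/5, -32/5, 16/5, -18/5]
R4 ← R4 + (2)·R2: [0, 0, -14, 8, -16, 8, 11]
R5 ← R5 + (1/10)·R2: [0, 0, 7/5, -4/5, 8/5, -4/5, 42/5]
R4 ← R4 − (5/2)·R3: [0, 0, 0, 0, 0, 0, 20]
R5 ← R5 + (1/4)·R3: [0, 0, 0, 0, 0, 0, 15/2]
R5 ← R5 − (3/8)·R4: [0, 0, 0, 0, 0, 0, 0]
The echelon form has 4 nonzero rows; the last pivot sits in the augmented column, so rank(T) = 3 but rank([T|b]) = 4.
Since the ranks differ, the system is inconsistent.
It has no solutions.

0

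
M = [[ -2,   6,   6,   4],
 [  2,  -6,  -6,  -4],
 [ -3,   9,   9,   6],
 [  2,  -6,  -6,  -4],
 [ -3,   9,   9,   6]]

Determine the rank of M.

Row reduce to echelon form.
R2 ← R2 + R1: [0, 0, 0, 0]
R3 ← R3 − (3/2)·R1: [0, 0, 0, 0]
R4 ← R4 + R1: [0, 0, 0, 0]
R5 ← R5 − (3/2)·R1: [0, 0, 0, 0]
Echelon form has 1 nonzero row, so rank(M) = 1.

1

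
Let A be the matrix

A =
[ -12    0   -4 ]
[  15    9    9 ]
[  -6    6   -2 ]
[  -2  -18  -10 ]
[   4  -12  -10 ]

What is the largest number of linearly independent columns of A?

3

Row reduce to echelon form.
R2 ← R2 + (5/4)·R1: [0, 9, 4]
R3 ← R3 − (1/2)·R1: [0, 6, 0]
R4 ← R4 − (1/6)·R1: [0, -18, -28/3]
R5 ← R5 + (1/3)·R1: [0, -12, -34/3]
R3 ← R3 − (2/3)·R2: [0, 0, -8/3]
R4 ← R4 + (2)·R2: [0, 0, -4/3]
R5 ← R5 + (4/3)·R2: [0, 0, -6]
R4 ← R4 − (1/2)·R3: [0, 0, 0]
R5 ← R5 − (9/4)·R3: [0, 0, 0]
Echelon form has 3 nonzero rows, so rank(A) = 3.
The rank gives the maximum number of linearly independent columns: 3.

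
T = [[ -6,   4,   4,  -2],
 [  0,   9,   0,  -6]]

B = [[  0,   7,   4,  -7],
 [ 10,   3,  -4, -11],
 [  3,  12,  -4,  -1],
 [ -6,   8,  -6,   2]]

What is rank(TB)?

First compute TB:
[[ 64,   2, -44, -10],
 [126, -21,   0, -111]]
Now row reduce the product.
R2 ← R2 − (63/32)·R1: [0, -399/16, 693/8, -1461/16]
2 nonzero rows, so rank(TB) = 2.

2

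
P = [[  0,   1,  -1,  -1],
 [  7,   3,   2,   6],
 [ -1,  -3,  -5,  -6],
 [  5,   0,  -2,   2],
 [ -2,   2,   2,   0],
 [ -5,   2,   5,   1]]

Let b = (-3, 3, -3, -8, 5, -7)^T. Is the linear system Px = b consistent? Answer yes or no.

no

Row reduce the augmented matrix [P | b].
Swap R1 ↔ R2
R3 ← R3 + (1/7)·R1: [0, -18/7, -33/7, -36/7, -18/7]
R4 ← R4 − (5/7)·R1: [0, -15/7, -24/7, -16/7, -71/7]
R5 ← R5 + (2/7)·R1: [0, 20/7, 18/7, 12/7, 41/7]
R6 ← R6 + (5/7)·R1: [0, 29/7, 45/7, 37/7, -34/7]
R3 ← R3 + (18/7)·R2: [0, 0, -51/7, -54/7, -72/7]
R4 ← R4 + (15/7)·R2: [0, 0, -39/7, -31/7, -116/7]
R5 ← R5 − (20/7)·R2: [0, 0, 38/7, 32/7, 101/7]
R6 ← R6 − (29/7)·R2: [0, 0, 74/7, 66/7, 53/7]
R4 ← R4 − (13/17)·R3: [0, 0, 0, 25/17, -148/17]
R5 ← R5 + (38/51)·R3: [0, 0, 0, -20/17, 115/17]
R6 ← R6 + (74/51)·R3: [0, 0, 0, -30/17, -125/17]
R5 ← R5 + (4/5)·R4: [0, 0, 0, 0, -1/5]
R6 ← R6 + (6/5)·R4: [0, 0, 0, 0, -89/5]
R6 ← R6 − (89)·R5: [0, 0, 0, 0, 0]
The echelon form has 5 nonzero rows; the last pivot sits in the augmented column, so rank(P) = 4 but rank([P|b]) = 5.
Since the ranks differ, the system is inconsistent.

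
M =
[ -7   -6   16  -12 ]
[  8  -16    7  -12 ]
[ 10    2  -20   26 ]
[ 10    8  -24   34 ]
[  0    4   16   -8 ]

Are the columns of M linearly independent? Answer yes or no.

Row reduce M to echelon form.
R2 ← R2 + (8/7)·R1: [0, -160/7, 177/7, -180/7]
R3 ← R3 + (10/7)·R1: [0, -46/7, 20/7, 62/7]
R4 ← R4 + (10/7)·R1: [0, -4/7, -8/7, 118/7]
R3 ← R3 − (23/80)·R2: [0, 0, -353/80, 65/4]
R4 ← R4 − (1/40)·R2: [0, 0, -71/40, 35/2]
R5 ← R5 + (7/40)·R2: [0, 0, 817/40, -25/2]
R4 ← R4 − (142/353)·R3: [0, 0, 0, 3870/353]
R5 ← R5 + (1634/353)·R3: [0, 0, 0, 22140/353]
R5 ← R5 − (246/43)·R4: [0, 0, 0, 0]
4 pivots among 4 columns.
Every column is a pivot column, so the columns are linearly independent.

yes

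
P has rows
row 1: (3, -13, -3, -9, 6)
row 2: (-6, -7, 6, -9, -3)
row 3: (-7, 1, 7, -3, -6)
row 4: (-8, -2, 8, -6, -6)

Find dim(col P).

Row reduce to echelon form.
R2 ← R2 + (2)·R1: [0, -33, 0, -27, 9]
R3 ← R3 + (7/3)·R1: [0, -88/3, 0, -24, 8]
R4 ← R4 + (8/3)·R1: [0, -110/3, 0, -30, 10]
R3 ← R3 − (8/9)·R2: [0, 0, 0, 0, 0]
R4 ← R4 − (10/9)·R2: [0, 0, 0, 0, 0]
Echelon form has 2 nonzero rows, so rank(P) = 2.
The column space has dimension equal to the rank: 2.

2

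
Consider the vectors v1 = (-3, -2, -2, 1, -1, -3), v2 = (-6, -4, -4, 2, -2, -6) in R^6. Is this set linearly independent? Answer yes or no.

Form the matrix with these vectors as rows and row reduce.
R2 ← R2 − (2)·R1: [0, 0, 0, 0, 0, 0]
1 nonzero row, so the 2 vectors span a space of dimension 1.
Since 1 < 2, the vectors are linearly dependent.

no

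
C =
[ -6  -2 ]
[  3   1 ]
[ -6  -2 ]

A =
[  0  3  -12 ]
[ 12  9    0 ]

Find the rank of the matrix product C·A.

1

First compute CA:
[[-24, -36,  72],
 [ 12,  18, -36],
 [-24, -36,  72]]
Now row reduce the product.
R2 ← R2 + (1/2)·R1: [0, 0, 0]
R3 ← R3 − R1: [0, 0, 0]
1 nonzero row, so rank(CA) = 1.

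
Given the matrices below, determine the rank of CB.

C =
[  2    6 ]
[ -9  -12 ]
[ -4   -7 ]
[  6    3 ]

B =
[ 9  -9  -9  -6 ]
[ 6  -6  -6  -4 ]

First compute CB:
[[ 54, -54, -54, -36],
 [-153, 153, 153, 102],
 [-78,  78,  78,  52],
 [ 72, -72, -72, -48]]
Now row reduce the product.
R2 ← R2 + (17/6)·R1: [0, 0, 0, 0]
R3 ← R3 + (13/9)·R1: [0, 0, 0, 0]
R4 ← R4 − (4/3)·R1: [0, 0, 0, 0]
1 nonzero row, so rank(CB) = 1.

1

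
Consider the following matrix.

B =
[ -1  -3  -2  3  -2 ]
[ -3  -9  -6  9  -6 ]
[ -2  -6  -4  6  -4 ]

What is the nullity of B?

Row reduce to echelon form.
R2 ← R2 − (3)·R1: [0, 0, 0, 0, 0]
R3 ← R3 − (2)·R1: [0, 0, 0, 0, 0]
1 nonzero row, so rank(B) = 1.
B has 5 columns; by rank–nullity, nullity = 5 − 1 = 4.

4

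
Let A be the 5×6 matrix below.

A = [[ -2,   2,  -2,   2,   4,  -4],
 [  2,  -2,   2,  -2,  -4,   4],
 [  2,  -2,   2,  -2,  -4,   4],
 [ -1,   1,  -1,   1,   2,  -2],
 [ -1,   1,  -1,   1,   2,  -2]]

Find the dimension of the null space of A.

Row reduce to echelon form.
R2 ← R2 + R1: [0, 0, 0, 0, 0, 0]
R3 ← R3 + R1: [0, 0, 0, 0, 0, 0]
R4 ← R4 − (1/2)·R1: [0, 0, 0, 0, 0, 0]
R5 ← R5 − (1/2)·R1: [0, 0, 0, 0, 0, 0]
1 nonzero row, so rank(A) = 1.
A has 6 columns; by rank–nullity, nullity = 6 − 1 = 5.

5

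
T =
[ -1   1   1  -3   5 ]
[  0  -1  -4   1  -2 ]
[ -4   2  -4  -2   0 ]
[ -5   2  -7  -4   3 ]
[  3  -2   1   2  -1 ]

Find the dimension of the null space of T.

Row reduce to echelon form.
R3 ← R3 − (4)·R1: [0, -2, -8, 10, -20]
R4 ← R4 − (5)·R1: [0, -3, -12, 11, -22]
R5 ← R5 + (3)·R1: [0, 1, 4, -7, 14]
R3 ← R3 − (2)·R2: [0, 0, 0, 8, -16]
R4 ← R4 − (3)·R2: [0, 0, 0, 8, -16]
R5 ← R5 + R2: [0, 0, 0, -6, 12]
R4 ← R4 − R3: [0, 0, 0, 0, 0]
R5 ← R5 + (3/4)·R3: [0, 0, 0, 0, 0]
3 nonzero rows, so rank(T) = 3.
T has 5 columns; by rank–nullity, nullity = 5 − 3 = 2.

2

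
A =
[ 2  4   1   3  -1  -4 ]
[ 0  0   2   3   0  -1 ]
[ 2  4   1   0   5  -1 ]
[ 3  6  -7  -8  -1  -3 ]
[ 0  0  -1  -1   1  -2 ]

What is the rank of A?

Row reduce to echelon form.
R3 ← R3 − R1: [0, 0, 0, -3, 6, 3]
R4 ← R4 − (3/2)·R1: [0, 0, -17/2, -25/2, 1/2, 3]
R4 ← R4 + (17/4)·R2: [0, 0, 0, 1/4, 1/2, -5/4]
R5 ← R5 + (1/2)·R2: [0, 0, 0, 1/2, 1, -5/2]
R4 ← R4 + (1/12)·R3: [0, 0, 0, 0, 1, -1]
R5 ← R5 + (1/6)·R3: [0, 0, 0, 0, 2, -2]
R5 ← R5 − (2)·R4: [0, 0, 0, 0, 0, 0]
Echelon form has 4 nonzero rows, so rank(A) = 4.

4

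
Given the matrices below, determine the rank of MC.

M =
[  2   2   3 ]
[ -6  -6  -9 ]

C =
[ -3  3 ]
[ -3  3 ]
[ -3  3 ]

First compute MC:
[[-21,  21],
 [ 63, -63]]
Now row reduce the product.
R2 ← R2 + (3)·R1: [0, 0]
1 nonzero row, so rank(MC) = 1.

1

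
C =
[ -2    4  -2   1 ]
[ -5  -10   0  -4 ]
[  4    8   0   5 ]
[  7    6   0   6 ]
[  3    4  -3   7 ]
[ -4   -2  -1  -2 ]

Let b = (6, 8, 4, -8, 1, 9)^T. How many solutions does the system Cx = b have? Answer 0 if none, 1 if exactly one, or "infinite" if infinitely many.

Row reduce the augmented matrix [C | b].
R2 ← R2 − (5/2)·R1: [0, -20, 5, -13/2, -7]
R3 ← R3 + (2)·R1: [0, 16, -4, 7, 16]
R4 ← R4 + (7/2)·R1: [0, 20, -7, 19/2, 13]
R5 ← R5 + (3/2)·R1: [0, 10, -6, 17/2, 10]
R6 ← R6 − (2)·R1: [0, -10, 3, -4, -3]
R3 ← R3 + (4/5)·R2: [0, 0, 0, 9/5, 52/5]
R4 ← R4 + R2: [0, 0, -2, 3, 6]
R5 ← R5 + (1/2)·R2: [0, 0, -7/2, 21/4, 13/2]
R6 ← R6 − (1/2)·R2: [0, 0, 1/2, -3/4, 1/2]
Swap R3 ↔ R4
R5 ← R5 − (7/4)·R3: [0, 0, 0, 0, -4]
R6 ← R6 + (1/4)·R3: [0, 0, 0, 0, 2]
R6 ← R6 + (1/2)·R5: [0, 0, 0, 0, 0]
The echelon form has 5 nonzero rows; the last pivot sits in the augmented column, so rank(C) = 4 but rank([C|b]) = 5.
Since the ranks differ, the system is inconsistent.
It has no solutions.

0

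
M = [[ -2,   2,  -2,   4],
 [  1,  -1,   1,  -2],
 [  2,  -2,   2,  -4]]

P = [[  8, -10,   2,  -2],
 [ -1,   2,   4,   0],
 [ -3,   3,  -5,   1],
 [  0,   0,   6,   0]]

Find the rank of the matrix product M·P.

1

First compute MP:
[[-12,  18,  38,   2],
 [  6,  -9, -19,  -1],
 [ 12, -18, -38,  -2]]
Now row reduce the product.
R2 ← R2 + (1/2)·R1: [0, 0, 0, 0]
R3 ← R3 + R1: [0, 0, 0, 0]
1 nonzero row, so rank(MP) = 1.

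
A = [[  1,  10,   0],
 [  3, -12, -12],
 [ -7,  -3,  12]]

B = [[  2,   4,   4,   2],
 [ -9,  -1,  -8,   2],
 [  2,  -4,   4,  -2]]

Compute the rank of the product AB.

First compute AB:
[[-88,  -6, -76,  22],
 [ 90,  72,  60,   6],
 [ 37, -73,  44, -44]]
Now row reduce the product.
R2 ← R2 + (45/44)·R1: [0, 1449/22, -195/11, 57/2]
R3 ← R3 + (37/88)·R1: [0, -3323/44, 265/22, -139/4]
R3 ← R3 + (3323/2898)·R2: [0, 0, -4000/483, -1000/483]
3 nonzero rows, so rank(AB) = 3.

3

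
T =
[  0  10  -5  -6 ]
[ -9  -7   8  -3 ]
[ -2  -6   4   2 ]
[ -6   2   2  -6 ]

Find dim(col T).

2

Row reduce to echelon form.
Swap R1 ↔ R2
R3 ← R3 − (2/9)·R1: [0, -40/9, 20/9, 8/3]
R4 ← R4 − (2/3)·R1: [0, 20/3, -10/3, -4]
R3 ← R3 + (4/9)·R2: [0, 0, 0, 0]
R4 ← R4 − (2/3)·R2: [0, 0, 0, 0]
Echelon form has 2 nonzero rows, so rank(T) = 2.
The column space has dimension equal to the rank: 2.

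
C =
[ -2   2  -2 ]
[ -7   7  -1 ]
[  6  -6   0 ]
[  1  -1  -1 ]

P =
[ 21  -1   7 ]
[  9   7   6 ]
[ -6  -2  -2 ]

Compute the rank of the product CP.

First compute CP:
[[-12,  20,   2],
 [-78,  58,  -5],
 [ 72, -48,   6],
 [ 18,  -6,   3]]
Now row reduce the product.
R2 ← R2 − (13/2)·R1: [0, -72, -18]
R3 ← R3 + (6)·R1: [0, 72, 18]
R4 ← R4 + (3/2)·R1: [0, 24, 6]
R3 ← R3 + R2: [0, 0, 0]
R4 ← R4 + (1/3)·R2: [0, 0, 0]
2 nonzero rows, so rank(CP) = 2.

2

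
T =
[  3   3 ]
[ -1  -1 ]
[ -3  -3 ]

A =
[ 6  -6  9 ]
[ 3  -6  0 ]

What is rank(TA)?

First compute TA:
[[ 27, -36,  27],
 [ -9,  12,  -9],
 [-27,  36, -27]]
Now row reduce the product.
R2 ← R2 + (1/3)·R1: [0, 0, 0]
R3 ← R3 + R1: [0, 0, 0]
1 nonzero row, so rank(TA) = 1.

1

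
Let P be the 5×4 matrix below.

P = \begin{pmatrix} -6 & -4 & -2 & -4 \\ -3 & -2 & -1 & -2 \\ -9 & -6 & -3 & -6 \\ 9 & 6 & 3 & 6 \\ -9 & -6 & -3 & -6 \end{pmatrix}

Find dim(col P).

1

Row reduce to echelon form.
R2 ← R2 − (1/2)·R1: [0, 0, 0, 0]
R3 ← R3 − (3/2)·R1: [0, 0, 0, 0]
R4 ← R4 + (3/2)·R1: [0, 0, 0, 0]
R5 ← R5 − (3/2)·R1: [0, 0, 0, 0]
Echelon form has 1 nonzero row, so rank(P) = 1.
The column space has dimension equal to the rank: 1.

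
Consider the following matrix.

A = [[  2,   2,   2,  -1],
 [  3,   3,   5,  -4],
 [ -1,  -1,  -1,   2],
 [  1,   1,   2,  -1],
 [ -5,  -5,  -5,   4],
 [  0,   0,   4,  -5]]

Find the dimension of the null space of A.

1

Row reduce to echelon form.
R2 ← R2 − (3/2)·R1: [0, 0, 2, -5/2]
R3 ← R3 + (1/2)·R1: [0, 0, 0, 3/2]
R4 ← R4 − (1/2)·R1: [0, 0, 1, -1/2]
R5 ← R5 + (5/2)·R1: [0, 0, 0, 3/2]
R4 ← R4 − (1/2)·R2: [0, 0, 0, 3/4]
R6 ← R6 − (2)·R2: [0, 0, 0, 0]
R4 ← R4 − (1/2)·R3: [0, 0, 0, 0]
R5 ← R5 − R3: [0, 0, 0, 0]
3 nonzero rows, so rank(A) = 3.
A has 4 columns; by rank–nullity, nullity = 4 − 3 = 1.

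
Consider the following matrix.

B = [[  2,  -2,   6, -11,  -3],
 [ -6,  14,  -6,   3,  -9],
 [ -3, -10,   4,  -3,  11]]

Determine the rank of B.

3

Row reduce to echelon form.
R2 ← R2 + (3)·R1: [0, 8, 12, -30, -18]
R3 ← R3 + (3/2)·R1: [0, -13, 13, -39/2, 13/2]
R3 ← R3 + (13/8)·R2: [0, 0, 65/2, -273/4, -91/4]
Echelon form has 3 nonzero rows, so rank(B) = 3.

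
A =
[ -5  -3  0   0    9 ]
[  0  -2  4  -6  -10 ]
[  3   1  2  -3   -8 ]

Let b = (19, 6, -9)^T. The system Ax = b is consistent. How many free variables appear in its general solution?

2

Row reduce the augmented matrix [A | b].
R3 ← R3 + (3/5)·R1: [0, -4/5, 2, -3, -13/5, 12/5]
R3 ← R3 − (2/5)·R2: [0, 0, 2/5, -3/5, 7/5, 0]
The echelon form has 3 nonzero rows, and every pivot lies in the first 5 columns, so rank(A) = rank([A|b]) = 3.
The system is consistent.
Free variables = (unknowns) − (rank) = 5 − 3 = 2.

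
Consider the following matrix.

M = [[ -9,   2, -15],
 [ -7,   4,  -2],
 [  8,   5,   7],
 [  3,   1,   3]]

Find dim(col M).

3

Row reduce to echelon form.
R2 ← R2 − (7/9)·R1: [0, 22/9, 29/3]
R3 ← R3 + (8/9)·R1: [0, 61/9, -19/3]
R4 ← R4 + (1/3)·R1: [0, 5/3, -2]
R3 ← R3 − (61/22)·R2: [0, 0, -729/22]
R4 ← R4 − (15/22)·R2: [0, 0, -189/22]
R4 ← R4 − (7/27)·R3: [0, 0, 0]
Echelon form has 3 nonzero rows, so rank(M) = 3.
The column space has dimension equal to the rank: 3.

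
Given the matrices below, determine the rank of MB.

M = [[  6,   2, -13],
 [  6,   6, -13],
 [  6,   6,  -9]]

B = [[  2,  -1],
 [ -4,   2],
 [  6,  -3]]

First compute MB:
[[-74,  37],
 [-90,  45],
 [-66,  33]]
Now row reduce the product.
R2 ← R2 − (45/37)·R1: [0, 0]
R3 ← R3 − (33/37)·R1: [0, 0]
1 nonzero row, so rank(MB) = 1.

1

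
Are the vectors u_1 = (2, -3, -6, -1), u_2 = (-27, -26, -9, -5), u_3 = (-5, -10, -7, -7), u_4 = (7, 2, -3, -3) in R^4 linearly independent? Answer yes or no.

no

Form the matrix with these vectors as rows and row reduce.
R2 ← R2 + (27/2)·R1: [0, -133/2, -90, -37/2]
R3 ← R3 + (5/2)·R1: [0, -35/2, -22, -19/2]
R4 ← R4 − (7/2)·R1: [0, 25/2, 18, 1/2]
R3 ← R3 − (5/19)·R2: [0, 0, 32/19, -88/19]
R4 ← R4 + (25/133)·R2: [0, 0, 144/133, -396/133]
R4 ← R4 − (9/14)·R3: [0, 0, 0, 0]
3 nonzero rows, so the 4 vectors span a space of dimension 3.
Since 3 < 4, the vectors are linearly dependent.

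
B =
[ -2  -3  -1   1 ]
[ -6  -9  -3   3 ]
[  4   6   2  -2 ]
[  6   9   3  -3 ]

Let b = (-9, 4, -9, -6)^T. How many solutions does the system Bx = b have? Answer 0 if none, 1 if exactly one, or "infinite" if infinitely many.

0

Row reduce the augmented matrix [B | b].
R2 ← R2 − (3)·R1: [0, 0, 0, 0, 31]
R3 ← R3 + (2)·R1: [0, 0, 0, 0, -27]
R4 ← R4 + (3)·R1: [0, 0, 0, 0, -33]
R3 ← R3 + (27/31)·R2: [0, 0, 0, 0, 0]
R4 ← R4 + (33/31)·R2: [0, 0, 0, 0, 0]
The echelon form has 2 nonzero rows; the last pivot sits in the augmented column, so rank(B) = 1 but rank([B|b]) = 2.
Since the ranks differ, the system is inconsistent.
It has no solutions.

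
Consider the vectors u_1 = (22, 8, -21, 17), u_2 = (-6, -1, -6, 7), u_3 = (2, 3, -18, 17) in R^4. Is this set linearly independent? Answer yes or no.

yes

Form the matrix with these vectors as rows and row reduce.
R2 ← R2 + (3/11)·R1: [0, 13/11, -129/11, 128/11]
R3 ← R3 − (1/11)·R1: [0, 25/11, -177/11, 170/11]
R3 ← R3 − (25/13)·R2: [0, 0, 84/13, -90/13]
3 nonzero rows, so the 3 vectors span a space of dimension 3.
Since 3 = 3, the vectors are linearly independent.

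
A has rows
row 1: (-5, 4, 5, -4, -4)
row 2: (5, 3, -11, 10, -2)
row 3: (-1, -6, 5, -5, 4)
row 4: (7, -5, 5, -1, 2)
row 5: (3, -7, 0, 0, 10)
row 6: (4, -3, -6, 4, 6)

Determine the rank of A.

Row reduce to echelon form.
R2 ← R2 + R1: [0, 7, -6, 6, -6]
R3 ← R3 − (1/5)·R1: [0, -34/5, 4, -21/5, 24/5]
R4 ← R4 + (7/5)·R1: [0, 3/5, 12, -33/5, -18/5]
R5 ← R5 + (3/5)·R1: [0, -23/5, 3, -12/5, 38/5]
R6 ← R6 + (4/5)·R1: [0, 1/5, -2, 4/5, 14/5]
R3 ← R3 + (34/35)·R2: [0, 0, -64/35, 57/35, -36/35]
R4 ← R4 − (3/35)·R2: [0, 0, 438/35, -249/35, -108/35]
R5 ← R5 + (23/35)·R2: [0, 0, -33/35, 54/35, 128/35]
R6 ← R6 − (1/35)·R2: [0, 0, -64/35, 22/35, 104/35]
R4 ← R4 + (219/32)·R3: [0, 0, 0, 129/32, -81/8]
R5 ← R5 − (33/64)·R3: [0, 0, 0, 45/64, 67/16]
R6 ← R6 − R3: [0, 0, 0, -1, 4]
R5 ← R5 − (15/86)·R4: [0, 0, 0, 0, 256/43]
R6 ← R6 + (32/129)·R4: [0, 0, 0, 0, 64/43]
R6 ← R6 − (1/4)·R5: [0, 0, 0, 0, 0]
Echelon form has 5 nonzero rows, so rank(A) = 5.

5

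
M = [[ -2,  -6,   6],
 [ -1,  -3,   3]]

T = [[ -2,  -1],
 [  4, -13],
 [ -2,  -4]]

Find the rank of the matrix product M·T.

1

First compute MT:
[[-32,  56],
 [-16,  28]]
Now row reduce the product.
R2 ← R2 − (1/2)·R1: [0, 0]
1 nonzero row, so rank(MT) = 1.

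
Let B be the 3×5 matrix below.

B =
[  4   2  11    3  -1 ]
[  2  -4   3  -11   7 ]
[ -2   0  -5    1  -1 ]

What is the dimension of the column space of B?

Row reduce to echelon form.
R2 ← R2 − (1/2)·R1: [0, -5, -5/2, -25/2, 15/2]
R3 ← R3 + (1/2)·R1: [0, 1, 1/2, 5/2, -3/2]
R3 ← R3 + (1/5)·R2: [0, 0, 0, 0, 0]
Echelon form has 2 nonzero rows, so rank(B) = 2.
The column space has dimension equal to the rank: 2.

2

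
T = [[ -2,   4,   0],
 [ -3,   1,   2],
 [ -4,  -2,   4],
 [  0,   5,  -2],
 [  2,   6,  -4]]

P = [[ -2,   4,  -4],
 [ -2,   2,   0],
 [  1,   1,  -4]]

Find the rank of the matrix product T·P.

First compute TP:
[[ -4,   0,   8],
 [  6,  -8,   4],
 [ 16, -16,   0],
 [-12,   8,   8],
 [-20,  16,   8]]
Now row reduce the product.
R2 ← R2 + (3/2)·R1: [0, -8, 16]
R3 ← R3 + (4)·R1: [0, -16, 32]
R4 ← R4 − (3)·R1: [0, 8, -16]
R5 ← R5 − (5)·R1: [0, 16, -32]
R3 ← R3 − (2)·R2: [0, 0, 0]
R4 ← R4 + R2: [0, 0, 0]
R5 ← R5 + (2)·R2: [0, 0, 0]
2 nonzero rows, so rank(TP) = 2.

2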